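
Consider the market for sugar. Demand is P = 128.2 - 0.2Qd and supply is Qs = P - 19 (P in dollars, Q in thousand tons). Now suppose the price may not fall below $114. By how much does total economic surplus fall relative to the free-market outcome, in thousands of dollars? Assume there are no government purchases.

Rearranging demand gives Qd = 641 - 5P. In a free market, 641 - 5P = P - 19 gives the equilibrium P* = 110, Q* = 91.
The floor of 114 is above the equilibrium price 110, so it binds.
At P = 114: Qd = 641 - 5·114 = 71 and Qs = 114 - 19 = 95.
Quantity traded falls to 71. At Q = 71 the demand price is (641 - 71)/5 = 114 and the supply price is 19 + 71 = 90.
Deadweight loss = ½ · (114 - 90) · (91 - 71) = ½ · 24 · 20 = 240.

240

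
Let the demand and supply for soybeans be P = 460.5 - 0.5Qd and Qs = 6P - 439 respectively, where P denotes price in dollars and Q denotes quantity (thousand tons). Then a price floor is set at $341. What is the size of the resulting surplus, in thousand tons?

1368

Rearranging demand gives Qd = 921 - 2P. In a free market, 921 - 2P = 6P - 439 gives the equilibrium P* = 170, Q* = 581.
Since 341 > 170, the floor is binding.
At P = 341: Qd = 921 - 2·341 = 239 and Qs = 6·341 - 439 = 1607.
Surplus = Qs - Qd = 1607 - 239 = 1368.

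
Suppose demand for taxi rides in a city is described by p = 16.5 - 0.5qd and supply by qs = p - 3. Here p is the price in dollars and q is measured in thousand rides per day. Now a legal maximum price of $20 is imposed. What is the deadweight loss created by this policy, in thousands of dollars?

0

Rearranging demand gives qd = 33 - 2p. In a free market, 33 - 2p = p - 3 gives the equilibrium p* = 12, q* = 9.
Since 20 is above p* = 12, the ceiling does not bind and the free-market outcome prevails.
Since the control does not bind, no trades are prevented and deadweight loss is zero.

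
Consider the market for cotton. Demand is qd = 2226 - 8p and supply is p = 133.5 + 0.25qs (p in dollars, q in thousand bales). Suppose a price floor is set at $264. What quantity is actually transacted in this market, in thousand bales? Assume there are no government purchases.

114

Rearranging supply gives qs = 4p - 534. In a free market, 2226 - 8p = 4p - 534 gives the equilibrium p* = 230, q* = 386.
Because the floor (264) lies above the market-clearing price, it is binding.
At p = 264: qd = 2226 - 8·264 = 114 and qs = 4·264 - 534 = 522.
The quantity actually transacted is the short side, demand: 114.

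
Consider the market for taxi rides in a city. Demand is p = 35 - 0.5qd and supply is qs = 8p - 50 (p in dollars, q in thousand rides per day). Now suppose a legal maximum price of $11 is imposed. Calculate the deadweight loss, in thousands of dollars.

Rearranging demand gives qd = 70 - 2p. Without the control the market clears where 70 - 2p = 8p - 50, i.e. p* = 12 and q* = 46.
Since 11 < 12, the ceiling is binding.
At p = 11: qd = 70 - 2·11 = 48 and qs = 8·11 - 50 = 38.
Quantity traded falls to 38. At q = 38 the demand price is (70 - 38)/2 = 16 and the supply price is (50 + 38)/8 = 11.
Deadweight loss = ½ · (16 - 11) · (46 - 38) = ½ · 5 · 8 = 20.

20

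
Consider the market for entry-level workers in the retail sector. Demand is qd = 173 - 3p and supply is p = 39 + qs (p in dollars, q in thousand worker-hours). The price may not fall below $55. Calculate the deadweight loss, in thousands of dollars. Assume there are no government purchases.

24

Rearranging supply gives qs = p - 39. Setting quantity demanded equal to quantity supplied, 173 - 3p = p - 39, gives p* = 53 and q* = 14.
Since 55 > 53, the floor is binding.
At p = 55: qd = 173 - 3·55 = 8 and qs = 55 - 39 = 16.
Quantity traded falls to 8. At q = 8 the demand price is (173 - 8)/3 = 55 and the supply price is 39 + 8 = 47.
Deadweight loss = ½ · (55 - 47) · (14 - 8) = ½ · 8 · 6 = 24.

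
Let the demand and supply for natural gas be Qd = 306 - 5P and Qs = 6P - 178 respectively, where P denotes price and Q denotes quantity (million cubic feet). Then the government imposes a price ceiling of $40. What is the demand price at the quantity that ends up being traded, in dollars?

Equilibrium: 306 - 5P = 6P - 178, so 484 = 11P and P* = 44, Q* = 86.
The ceiling of 40 is below the equilibrium price 44, so it binds.
At P = 40: Qd = 306 - 5·40 = 106 and Qs = 6·40 - 178 = 62.
Only 62 units reach the market. On the demand curve, the marginal buyer's willingness to pay at Q = 62 is (306 - 62)/5 = 48.8.

48.8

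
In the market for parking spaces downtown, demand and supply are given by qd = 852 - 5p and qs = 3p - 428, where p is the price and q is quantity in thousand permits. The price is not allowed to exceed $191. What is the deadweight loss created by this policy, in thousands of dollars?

Equilibrium: 852 - 5p = 3p - 428, so 1280 = 8p and p* = 160, q* = 52.
Since 191 is above p* = 160, the ceiling does not bind and the free-market outcome prevails.
Since the control does not bind, no trades are prevented and deadweight loss is zero.

0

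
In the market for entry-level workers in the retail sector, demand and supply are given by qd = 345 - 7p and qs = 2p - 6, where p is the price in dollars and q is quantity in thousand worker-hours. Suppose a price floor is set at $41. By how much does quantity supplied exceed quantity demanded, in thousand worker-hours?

Setting quantity demanded equal to quantity supplied, 345 - 7p = 2p - 6, gives p* = 39 and q* = 72.
Because the floor (41) lies above the market-clearing price, it is binding.
At p = 41: qd = 345 - 7·41 = 58 and qs = 2·41 - 6 = 76.
Surplus = qs - qd = 76 - 58 = 18.

18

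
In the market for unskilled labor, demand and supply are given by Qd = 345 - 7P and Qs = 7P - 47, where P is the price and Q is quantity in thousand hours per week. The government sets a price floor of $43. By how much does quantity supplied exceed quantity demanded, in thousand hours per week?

210

Equilibrium: 345 - 7P = 7P - 47, so 392 = 14P and P* = 28, Q* = 149.
Since 43 > 28, the floor is binding.
At P = 43: Qd = 345 - 7·43 = 44 and Qs = 7·43 - 47 = 254.
Surplus = Qs - Qd = 254 - 44 = 210.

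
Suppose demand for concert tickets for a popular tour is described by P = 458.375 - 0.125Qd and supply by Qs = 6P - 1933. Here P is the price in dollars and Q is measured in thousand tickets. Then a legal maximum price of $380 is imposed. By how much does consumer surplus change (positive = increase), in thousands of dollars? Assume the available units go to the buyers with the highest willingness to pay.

Rearranging demand gives Qd = 3667 - 8P. Without the control the market clears where 3667 - 8P = 6P - 1933, i.e. P* = 400 and Q* = 467.
Since 380 < 400, the ceiling is binding.
At P = 380: Qd = 3667 - 8·380 = 627 and Qs = 6·380 - 1933 = 347.
Consumer surplus without the control is ½ · (458.375 - 400) · 467 = 13630.5625.
With the ceiling, 347 units are sold at 380 (assume they go to the highest-value buyers). The demand price at Q = 347 is 415, so CS = ½ · [(458.375 - 380) + (415 - 380)] · 347 = 19670.5625.
Change in consumer surplus = 19670.5625 - 13630.5625 = 6040.

6040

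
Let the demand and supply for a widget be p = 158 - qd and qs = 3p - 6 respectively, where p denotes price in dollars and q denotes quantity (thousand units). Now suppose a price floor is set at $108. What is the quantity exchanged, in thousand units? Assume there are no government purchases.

Rearranging demand gives qd = 158 - p. In a free market, 158 - p = 3p - 6 gives the equilibrium p* = 41, q* = 117.
The floor of 108 is above the equilibrium price 41, so it binds.
At p = 108: qd = 158 - 108 = 50 and qs = 3·108 - 6 = 318.
The quantity actually transacted is the short side, demand: 50.

50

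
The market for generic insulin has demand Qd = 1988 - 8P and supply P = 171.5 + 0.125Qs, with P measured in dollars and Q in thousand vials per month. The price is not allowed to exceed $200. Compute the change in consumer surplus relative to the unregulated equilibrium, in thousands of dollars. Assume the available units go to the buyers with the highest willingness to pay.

Rearranging supply gives Qs = 8P - 1372. Without the control the market clears where 1988 - 8P = 8P - 1372, i.e. P* = 210 and Q* = 308.
Since 200 < 210, the ceiling is binding.
At P = 200: Qd = 1988 - 8·200 = 388 and Qs = 8·200 - 1372 = 228.
Consumer surplus without the control is ½ · (248.5 - 210) · 308 = 5929.
With the ceiling, 228 units are sold at 200 (assume they go to the highest-value buyers). The demand price at Q = 228 is 220, so CS = ½ · [(248.5 - 200) + (220 - 200)] · 228 = 7809.
Change in consumer surplus = 7809 - 5929 = 1880.

1880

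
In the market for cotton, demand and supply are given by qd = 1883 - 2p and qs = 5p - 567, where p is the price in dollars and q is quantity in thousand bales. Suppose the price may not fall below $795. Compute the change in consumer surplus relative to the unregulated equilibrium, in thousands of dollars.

-328410

Without the control the market clears where 1883 - 2p = 5p - 567, i.e. p* = 350 and q* = 1183.
The floor of 795 is above the equilibrium price 350, so it binds.
At p = 795: qd = 1883 - 2·795 = 293 and qs = 5·795 - 567 = 3408.
Consumer surplus without the control is ½ · (941.5 - 350) · 1183 = 349872.25.
With the floor, consumers buy 293 units at 795, so CS = ½ · (941.5 - 795) · 293 = 21462.25.
Change in consumer surplus = 21462.25 - 349872.25 = -328410.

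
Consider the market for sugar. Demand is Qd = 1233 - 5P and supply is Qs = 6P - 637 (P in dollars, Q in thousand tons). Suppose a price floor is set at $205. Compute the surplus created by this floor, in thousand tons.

385

Equilibrium: 1233 - 5P = 6P - 637, so 1870 = 11P and P* = 170, Q* = 383.
Because the floor (205) lies above the market-clearing price, it is binding.
At P = 205: Qd = 1233 - 5·205 = 208 and Qs = 6·205 - 637 = 593.
Surplus = Qs - Qd = 593 - 208 = 385.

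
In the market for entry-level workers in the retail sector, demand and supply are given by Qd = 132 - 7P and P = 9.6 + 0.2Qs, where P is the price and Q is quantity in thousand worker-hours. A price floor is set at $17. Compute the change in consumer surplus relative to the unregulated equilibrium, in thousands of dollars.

-40

Rearranging supply gives Qs = 5P - 48. Without the control the market clears where 132 - 7P = 5P - 48, i.e. P* = 15 and Q* = 27.
Because the floor (17) lies above the market-clearing price, it is binding.
At P = 17: Qd = 132 - 7·17 = 13 and Qs = 5·17 - 48 = 37.
Consumer surplus without the control is ½ · (132/7 - 15) · 27 = 729/14.
With the floor, consumers buy 13 units at 17, so CS = ½ · (132/7 - 17) · 13 = 169/14.
Change in consumer surplus = 169/14 - 729/14 = -40.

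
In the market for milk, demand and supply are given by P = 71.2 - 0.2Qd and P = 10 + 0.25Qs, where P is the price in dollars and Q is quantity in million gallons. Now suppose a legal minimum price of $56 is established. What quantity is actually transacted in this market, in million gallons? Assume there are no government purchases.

Rearranging demand gives Qd = 356 - 5P; rearranging supply gives Qs = 4P - 40. Equilibrium: 356 - 5P = 4P - 40, so 396 = 9P and P* = 44, Q* = 136.
The floor of 56 is above the equilibrium price 44, so it binds.
At P = 56: Qd = 356 - 5·56 = 76 and Qs = 4·56 - 40 = 184.
The quantity actually transacted is the short side, demand: 76.

76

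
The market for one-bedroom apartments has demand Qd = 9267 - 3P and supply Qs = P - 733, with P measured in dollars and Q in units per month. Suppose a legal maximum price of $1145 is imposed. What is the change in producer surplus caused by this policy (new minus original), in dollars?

Setting quantity demanded equal to quantity supplied, 9267 - 3P = P - 733, gives P* = 2500 and Q* = 1767.
Because the ceiling (1145) lies below the market-clearing price, it is binding.
At P = 1145: Qd = 9267 - 3·1145 = 5832 and Qs = 1145 - 733 = 412.
Producer surplus without the control is ½ · (2500 - 733) · 1767 = 1561144.5.
With the ceiling, producers sell 412 units at 1145, so PS = ½ · (1145 - 733) · 412 = 84872.
Change in producer surplus = 84872 - 1561144.5 = -1476272.5.

-1476272.5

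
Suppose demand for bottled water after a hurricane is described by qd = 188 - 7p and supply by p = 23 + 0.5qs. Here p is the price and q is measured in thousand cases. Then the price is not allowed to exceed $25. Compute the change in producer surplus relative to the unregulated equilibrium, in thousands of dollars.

-5

Rearranging supply gives qs = 2p - 46. In a free market, 188 - 7p = 2p - 46 gives the equilibrium p* = 26, q* = 6.
Since 25 < 26, the ceiling is binding.
At p = 25: qd = 188 - 7·25 = 13 and qs = 2·25 - 46 = 4.
Producer surplus without the control is ½ · (26 - 23) · 6 = 9.
With the ceiling, producers sell 4 units at 25, so PS = ½ · (25 - 23) · 4 = 4.
Change in producer surplus = 4 - 9 = -5.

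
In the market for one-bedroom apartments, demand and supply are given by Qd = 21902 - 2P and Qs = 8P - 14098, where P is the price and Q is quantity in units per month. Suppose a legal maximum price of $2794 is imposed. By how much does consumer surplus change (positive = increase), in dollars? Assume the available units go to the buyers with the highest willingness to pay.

Setting quantity demanded equal to quantity supplied, 21902 - 2P = 8P - 14098, gives P* = 3600 and Q* = 14702.
Because the ceiling (2794) lies below the market-clearing price, it is binding.
At P = 2794: Qd = 21902 - 2·2794 = 16314 and Qs = 8·2794 - 14098 = 8254.
Consumer surplus without the control is ½ · (10951 - 3600) · 14702 = 54037201.
With the ceiling, 8254 units are sold at 2794 (assume they go to the highest-value buyers). The demand price at Q = 8254 is 6824, so CS = ½ · [(10951 - 2794) + (6824 - 2794)] · 8254 = 50295749.
Change in consumer surplus = 50295749 - 54037201 = -3741452.

-3741452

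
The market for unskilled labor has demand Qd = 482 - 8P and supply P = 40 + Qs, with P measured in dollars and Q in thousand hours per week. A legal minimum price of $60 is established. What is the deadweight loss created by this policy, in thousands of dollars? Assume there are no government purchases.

144

Rearranging supply gives Qs = P - 40. Equilibrium: 482 - 8P = P - 40, so 522 = 9P and P* = 58, Q* = 18.
Because the floor (60) lies above the market-clearing price, it is binding.
At P = 60: Qd = 482 - 8·60 = 2 and Qs = 60 - 40 = 20.
Quantity traded falls to 2. At Q = 2 the demand price is (482 - 2)/8 = 60 and the supply price is 40 + 2 = 42.
Deadweight loss = ½ · (60 - 42) · (18 - 2) = ½ · 18 · 16 = 144.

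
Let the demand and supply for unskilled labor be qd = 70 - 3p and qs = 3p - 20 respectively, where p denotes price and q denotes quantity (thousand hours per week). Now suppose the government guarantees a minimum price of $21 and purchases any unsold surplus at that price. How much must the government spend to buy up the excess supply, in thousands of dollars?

756

In a free market, 70 - 3p = 3p - 20 gives the equilibrium p* = 15, q* = 25.
Since 21 > 15, the floor is binding.
At p = 21: qd = 70 - 3·21 = 7 and qs = 3·21 - 20 = 43.
Surplus = qs - qd = 36.
Government expenditure = surplus × support price = 36 × 21 = 756.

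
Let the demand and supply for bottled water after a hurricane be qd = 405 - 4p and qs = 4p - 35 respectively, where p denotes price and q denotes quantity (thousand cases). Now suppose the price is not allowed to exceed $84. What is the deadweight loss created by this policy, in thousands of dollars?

Without the control the market clears where 405 - 4p = 4p - 35, i.e. p* = 55 and q* = 185.
The ceiling of 84 is above the equilibrium price 55, so it is not binding; the market clears at p* = 55, q* = 185.
Since the control does not bind, no trades are prevented and deadweight loss is zero.

0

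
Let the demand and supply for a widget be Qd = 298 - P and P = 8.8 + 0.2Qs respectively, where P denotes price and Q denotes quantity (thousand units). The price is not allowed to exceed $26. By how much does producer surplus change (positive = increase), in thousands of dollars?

Rearranging supply gives Qs = 5P - 44. Without the control the market clears where 298 - P = 5P - 44, i.e. P* = 57 and Q* = 241.
Because the ceiling (26) lies below the market-clearing price, it is binding.
At P = 26: Qd = 298 - 26 = 272 and Qs = 5·26 - 44 = 86.
Producer surplus without the control is ½ · (57 - 8.8) · 241 = 5808.1.
With the ceiling, producers sell 86 units at 26, so PS = ½ · (26 - 8.8) · 86 = 739.6.
Change in producer surplus = 739.6 - 5808.1 = -5068.5.

-5068.5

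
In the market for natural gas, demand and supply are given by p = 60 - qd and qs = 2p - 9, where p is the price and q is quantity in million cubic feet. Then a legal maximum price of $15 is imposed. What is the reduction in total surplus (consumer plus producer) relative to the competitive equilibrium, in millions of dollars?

Rearranging demand gives qd = 60 - p. Without the control the market clears where 60 - p = 2p - 9, i.e. p* = 23 and q* = 37.
Since 15 < 23, the ceiling is binding.
At p = 15: qd = 60 - 15 = 45 and qs = 2·15 - 9 = 21.
Quantity traded falls to 21. At q = 21 the demand price is 60 - 21 = 39 and the supply price is (9 + 21)/2 = 15.
Deadweight loss = ½ · (39 - 15) · (37 - 21) = ½ · 24 · 16 = 192.

192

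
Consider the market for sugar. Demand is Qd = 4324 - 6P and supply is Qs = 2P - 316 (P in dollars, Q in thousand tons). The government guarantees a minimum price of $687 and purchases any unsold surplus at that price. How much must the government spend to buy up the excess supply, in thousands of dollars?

588072

Setting quantity demanded equal to quantity supplied, 4324 - 6P = 2P - 316, gives P* = 580 and Q* = 844.
The floor of 687 is above the equilibrium price 580, so it binds.
At P = 687: Qd = 4324 - 6·687 = 202 and Qs = 2·687 - 316 = 1058.
Surplus = Qs - Qd = 856.
Government expenditure = surplus × support price = 856 × 687 = 588072.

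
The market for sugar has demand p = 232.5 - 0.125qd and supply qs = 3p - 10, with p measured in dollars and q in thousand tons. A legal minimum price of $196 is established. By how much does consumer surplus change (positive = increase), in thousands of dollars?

Rearranging demand gives qd = 1860 - 8p. Without the control the market clears where 1860 - 8p = 3p - 10, i.e. p* = 170 and q* = 500.
The floor of 196 is above the equilibrium price 170, so it binds.
At p = 196: qd = 1860 - 8·196 = 292 and qs = 3·196 - 10 = 578.
Consumer surplus without the control is ½ · (232.5 - 170) · 500 = 15625.
With the floor, consumers buy 292 units at 196, so CS = ½ · (232.5 - 196) · 292 = 5329.
Change in consumer surplus = 5329 - 15625 = -10296.

-10296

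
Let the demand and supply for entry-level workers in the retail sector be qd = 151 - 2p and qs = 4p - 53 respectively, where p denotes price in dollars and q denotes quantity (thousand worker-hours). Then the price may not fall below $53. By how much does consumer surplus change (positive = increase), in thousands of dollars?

Equilibrium: 151 - 2p = 4p - 53, so 204 = 6p and p* = 34, q* = 83.
The floor of 53 is above the equilibrium price 34, so it binds.
At p = 53: qd = 151 - 2·53 = 45 and qs = 4·53 - 53 = 159.
Consumer surplus without the control is ½ · (75.5 - 34) · 83 = 1722.25.
With the floor, consumers buy 45 units at 53, so CS = ½ · (75.5 - 53) · 45 = 506.25.
Change in consumer surplus = 506.25 - 1722.25 = -1216.

-1216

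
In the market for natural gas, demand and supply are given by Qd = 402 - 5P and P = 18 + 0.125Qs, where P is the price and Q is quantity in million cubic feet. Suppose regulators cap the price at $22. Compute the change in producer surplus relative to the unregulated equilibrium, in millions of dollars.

Rearranging supply gives Qs = 8P - 144. Equilibrium: 402 - 5P = 8P - 144, so 546 = 13P and P* = 42, Q* = 192.
Because the ceiling (22) lies below the market-clearing price, it is binding.
At P = 22: Qd = 402 - 5·22 = 292 and Qs = 8·22 - 144 = 32.
Producer surplus without the control is ½ · (42 - 18) · 192 = 2304.
With the ceiling, producers sell 32 units at 22, so PS = ½ · (22 - 18) · 32 = 64.
Change in producer surplus = 64 - 2304 = -2240.

-2240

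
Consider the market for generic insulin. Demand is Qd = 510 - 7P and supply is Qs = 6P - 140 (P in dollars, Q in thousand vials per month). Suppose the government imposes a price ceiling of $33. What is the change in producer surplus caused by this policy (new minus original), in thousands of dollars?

Setting quantity demanded equal to quantity supplied, 510 - 7P = 6P - 140, gives P* = 50 and Q* = 160.
Since 33 < 50, the ceiling is binding.
At P = 33: Qd = 510 - 7·33 = 279 and Qs = 6·33 - 140 = 58.
Producer surplus without the control is ½ · (50 - 70/3) · 160 = 6400/3.
With the ceiling, producers sell 58 units at 33, so PS = ½ · (33 - 70/3) · 58 = 841/3.
Change in producer surplus = 841/3 - 6400/3 = -1853.

-1853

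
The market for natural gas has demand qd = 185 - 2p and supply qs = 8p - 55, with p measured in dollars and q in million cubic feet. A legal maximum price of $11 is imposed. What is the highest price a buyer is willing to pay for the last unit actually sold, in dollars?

76

Without the control the market clears where 185 - 2p = 8p - 55, i.e. p* = 24 and q* = 137.
Since 11 < 24, the ceiling is binding.
At p = 11: qd = 185 - 2·11 = 163 and qs = 8·11 - 55 = 33.
Only 33 units reach the market. On the demand curve, the marginal buyer's willingness to pay at q = 33 is (185 - 33)/2 = 76.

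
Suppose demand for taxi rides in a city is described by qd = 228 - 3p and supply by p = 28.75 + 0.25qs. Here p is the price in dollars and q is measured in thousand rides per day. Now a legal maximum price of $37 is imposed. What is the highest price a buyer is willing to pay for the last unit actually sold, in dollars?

Rearranging supply gives qs = 4p - 115. Without the control the market clears where 228 - 3p = 4p - 115, i.e. p* = 49 and q* = 81.
Because the ceiling (37) lies below the market-clearing price, it is binding.
At p = 37: qd = 228 - 3·37 = 117 and qs = 4·37 - 115 = 33.
Only 33 units reach the market. On the demand curve, the marginal buyer's willingness to pay at q = 33 is (228 - 33)/3 = 65.

65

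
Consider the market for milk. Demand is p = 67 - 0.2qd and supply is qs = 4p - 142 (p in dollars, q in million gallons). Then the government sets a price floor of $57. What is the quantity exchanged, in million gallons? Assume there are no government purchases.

50

Rearranging demand gives qd = 335 - 5p. Setting quantity demanded equal to quantity supplied, 335 - 5p = 4p - 142, gives p* = 53 and q* = 70.
Because the floor (57) lies above the market-clearing price, it is binding.
At p = 57: qd = 335 - 5·57 = 50 and qs = 4·57 - 142 = 86.
The quantity actually transacted is the short side, demand: 50.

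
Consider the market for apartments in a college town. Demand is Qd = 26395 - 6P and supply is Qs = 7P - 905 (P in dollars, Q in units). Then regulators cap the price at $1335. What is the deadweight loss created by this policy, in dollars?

Without the control the market clears where 26395 - 6P = 7P - 905, i.e. P* = 2100 and Q* = 13795.
Since 1335 < 2100, the ceiling is binding.
At P = 1335: Qd = 26395 - 6·1335 = 18385 and Qs = 7·1335 - 905 = 8440.
Quantity traded falls to 8440. At Q = 8440 the demand price is (26395 - 8440)/6 = 2992.5 and the supply price is (905 + 8440)/7 = 1335.
Deadweight loss = ½ · (2992.5 - 1335) · (13795 - 8440) = ½ · 1657.5 · 5355 = 4437956.25.

4437956.25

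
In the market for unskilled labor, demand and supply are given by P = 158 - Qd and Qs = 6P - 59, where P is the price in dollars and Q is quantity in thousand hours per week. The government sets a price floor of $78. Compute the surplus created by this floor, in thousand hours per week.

329

Rearranging demand gives Qd = 158 - P. Equilibrium: 158 - P = 6P - 59, so 217 = 7P and P* = 31, Q* = 127.
Because the floor (78) lies above the market-clearing price, it is binding.
At P = 78: Qd = 158 - 78 = 80 and Qs = 6·78 - 59 = 409.
Surplus = Qs - Qd = 409 - 80 = 329.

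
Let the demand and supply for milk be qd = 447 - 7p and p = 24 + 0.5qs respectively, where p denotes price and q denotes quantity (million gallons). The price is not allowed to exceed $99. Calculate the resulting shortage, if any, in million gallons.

Rearranging supply gives qs = 2p - 48. Equilibrium: 447 - 7p = 2p - 48, so 495 = 9p and p* = 55, q* = 62.
Since 99 is above p* = 55, the ceiling does not bind and the free-market outcome prevails.
Since the control does not bind, there is no shortage.

0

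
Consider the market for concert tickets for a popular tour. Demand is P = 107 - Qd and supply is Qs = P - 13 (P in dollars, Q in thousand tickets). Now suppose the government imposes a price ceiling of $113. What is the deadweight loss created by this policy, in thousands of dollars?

Rearranging demand gives Qd = 107 - P. In a free market, 107 - P = P - 13 gives the equilibrium P* = 60, Q* = 47.
Since 113 is above P* = 60, the ceiling does not bind and the free-market outcome prevails.
Since the control does not bind, no trades are prevented and deadweight loss is zero.

0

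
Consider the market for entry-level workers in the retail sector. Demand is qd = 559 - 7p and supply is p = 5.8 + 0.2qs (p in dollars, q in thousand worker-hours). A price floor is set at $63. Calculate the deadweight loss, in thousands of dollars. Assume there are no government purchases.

Rearranging supply gives qs = 5p - 29. Setting quantity demanded equal to quantity supplied, 559 - 7p = 5p - 29, gives p* = 49 and q* = 216.
Because the floor (63) lies above the market-clearing price, it is binding.
At p = 63: qd = 559 - 7·63 = 118 and qs = 5·63 - 29 = 286.
Quantity traded falls to 118. At q = 118 the demand price is (559 - 118)/7 = 63 and the supply price is (29 + 118)/5 = 29.4.
Deadweight loss = ½ · (63 - 29.4) · (216 - 118) = ½ · 33.6 · 98 = 1646.4.

1646.4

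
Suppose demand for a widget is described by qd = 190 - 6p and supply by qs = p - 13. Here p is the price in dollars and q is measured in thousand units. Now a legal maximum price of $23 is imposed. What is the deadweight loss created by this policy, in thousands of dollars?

Equilibrium: 190 - 6p = p - 13, so 203 = 7p and p* = 29, q* = 16.
The ceiling of 23 is below the equilibrium price 29, so it binds.
At p = 23: qd = 190 - 6·23 = 52 and qs = 23 - 13 = 10.
Quantity traded falls to 10. At q = 10 the demand price is (190 - 10)/6 = 30 and the supply price is 13 + 10 = 23.
Deadweight loss = ½ · (30 - 23) · (16 - 10) = ½ · 7 · 6 = 21.

21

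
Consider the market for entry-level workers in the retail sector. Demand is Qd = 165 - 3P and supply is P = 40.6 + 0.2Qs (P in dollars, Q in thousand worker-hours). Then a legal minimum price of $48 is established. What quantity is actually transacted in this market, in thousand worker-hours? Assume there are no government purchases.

21

Rearranging supply gives Qs = 5P - 203. In a free market, 165 - 3P = 5P - 203 gives the equilibrium P* = 46, Q* = 27.
Because the floor (48) lies above the market-clearing price, it is binding.
At P = 48: Qd = 165 - 3·48 = 21 and Qs = 5·48 - 203 = 37.
The quantity actually transacted is the short side, demand: 21.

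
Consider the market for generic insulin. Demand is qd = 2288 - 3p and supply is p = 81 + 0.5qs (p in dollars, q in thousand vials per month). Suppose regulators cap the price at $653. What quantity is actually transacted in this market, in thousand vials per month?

818

Rearranging supply gives qs = 2p - 162. Setting quantity demanded equal to quantity supplied, 2288 - 3p = 2p - 162, gives p* = 490 and q* = 818.
Since 653 is above p* = 490, the ceiling does not bind and the free-market outcome prevails.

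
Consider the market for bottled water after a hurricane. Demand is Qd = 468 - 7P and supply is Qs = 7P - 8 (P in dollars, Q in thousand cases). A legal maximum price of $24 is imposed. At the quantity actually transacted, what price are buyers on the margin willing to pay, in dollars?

44

Equilibrium: 468 - 7P = 7P - 8, so 476 = 14P and P* = 34, Q* = 230.
Because the ceiling (24) lies below the market-clearing price, it is binding.
At P = 24: Qd = 468 - 7·24 = 300 and Qs = 7·24 - 8 = 160.
Only 160 units reach the market. On the demand curve, the marginal buyer's willingness to pay at Q = 160 is (468 - 160)/7 = 44.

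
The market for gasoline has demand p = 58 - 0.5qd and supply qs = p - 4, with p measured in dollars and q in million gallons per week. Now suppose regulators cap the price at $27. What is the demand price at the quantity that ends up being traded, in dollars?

46.5

Rearranging demand gives qd = 116 - 2p. In a free market, 116 - 2p = p - 4 gives the equilibrium p* = 40, q* = 36.
The ceiling of 27 is below the equilibrium price 40, so it binds.
At p = 27: qd = 116 - 2·27 = 62 and qs = 27 - 4 = 23.
Only 23 units reach the market. On the demand curve, the marginal buyer's willingness to pay at q = 23 is (116 - 23)/2 = 46.5.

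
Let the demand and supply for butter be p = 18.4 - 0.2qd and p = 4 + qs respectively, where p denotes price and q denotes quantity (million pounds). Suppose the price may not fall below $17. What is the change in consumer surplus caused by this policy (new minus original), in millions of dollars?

-9.5

Rearranging demand gives qd = 92 - 5p; rearranging supply gives qs = p - 4. Without the control the market clears where 92 - 5p = p - 4, i.e. p* = 16 and q* = 12.
The floor of 17 is above the equilibrium price 16, so it binds.
At p = 17: qd = 92 - 5·17 = 7 and qs = 17 - 4 = 13.
Consumer surplus without the control is ½ · (18.4 - 16) · 12 = 14.4.
With the floor, consumers buy 7 units at 17, so CS = ½ · (18.4 - 17) · 7 = 4.9.
Change in consumer surplus = 4.9 - 14.4 = -9.5.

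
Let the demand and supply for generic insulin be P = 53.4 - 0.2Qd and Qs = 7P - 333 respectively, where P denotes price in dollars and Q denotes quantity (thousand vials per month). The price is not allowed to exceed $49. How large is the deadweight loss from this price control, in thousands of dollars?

8.4

Rearranging demand gives Qd = 267 - 5P. In a free market, 267 - 5P = 7P - 333 gives the equilibrium P* = 50, Q* = 17.
The ceiling of 49 is below the equilibrium price 50, so it binds.
At P = 49: Qd = 267 - 5·49 = 22 and Qs = 7·49 - 333 = 10.
Quantity traded falls to 10. At Q = 10 the demand price is (267 - 10)/5 = 51.4 and the supply price is (333 + 10)/7 = 49.
Deadweight loss = ½ · (51.4 - 49) · (17 - 10) = ½ · 2.4 · 7 = 8.4.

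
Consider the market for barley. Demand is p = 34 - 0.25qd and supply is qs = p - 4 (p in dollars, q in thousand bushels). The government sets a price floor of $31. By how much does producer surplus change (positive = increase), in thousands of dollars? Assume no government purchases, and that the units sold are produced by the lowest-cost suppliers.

Rearranging demand gives qd = 136 - 4p. Without the control the market clears where 136 - 4p = p - 4, i.e. p* = 28 and q* = 24.
Since 31 > 28, the floor is binding.
At p = 31: qd = 136 - 4·31 = 12 and qs = 31 - 4 = 27.
Producer surplus without the control is ½ · (28 - 4) · 24 = 288.
With the floor, 12 units are sold at 31. The supply price at q = 12 is 16, so PS = ½ · [(31 - 4) + (31 - 16)] · 12 = 252.
Change in producer surplus = 252 - 288 = -36.

-36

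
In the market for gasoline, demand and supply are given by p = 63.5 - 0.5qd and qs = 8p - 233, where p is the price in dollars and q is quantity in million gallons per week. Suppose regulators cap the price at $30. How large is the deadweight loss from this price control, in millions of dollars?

720

Rearranging demand gives qd = 127 - 2p. Without the control the market clears where 127 - 2p = 8p - 233, i.e. p* = 36 and q* = 55.
The ceiling of 30 is below the equilibrium price 36, so it binds.
At p = 30: qd = 127 - 2·30 = 67 and qs = 8·30 - 233 = 7.
Quantity traded falls to 7. At q = 7 the demand price is (127 - 7)/2 = 60 and the supply price is (233 + 7)/8 = 30.
Deadweight loss = ½ · (60 - 30) · (55 - 7) = ½ · 30 · 48 = 720.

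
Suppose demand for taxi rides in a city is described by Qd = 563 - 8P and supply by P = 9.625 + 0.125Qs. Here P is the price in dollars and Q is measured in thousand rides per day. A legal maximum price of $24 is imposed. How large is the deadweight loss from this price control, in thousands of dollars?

Rearranging supply gives Qs = 8P - 77. In a free market, 563 - 8P = 8P - 77 gives the equilibrium P* = 40, Q* = 243.
Because the ceiling (24) lies below the market-clearing price, it is binding.
At P = 24: Qd = 563 - 8·24 = 371 and Qs = 8·24 - 77 = 115.
Quantity traded falls to 115. At Q = 115 the demand price is (563 - 115)/8 = 56 and the supply price is (77 + 115)/8 = 24.
Deadweight loss = ½ · (56 - 24) · (243 - 115) = ½ · 32 · 128 = 2048.

2048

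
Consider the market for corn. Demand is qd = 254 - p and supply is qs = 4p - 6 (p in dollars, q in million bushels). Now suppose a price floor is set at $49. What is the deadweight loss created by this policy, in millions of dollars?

Setting quantity demanded equal to quantity supplied, 254 - p = 4p - 6, gives p* = 52 and q* = 202.
The floor of 49 is below the equilibrium price 52, so it is not binding; the market clears at p* = 52, q* = 202.
Since the control does not bind, no trades are prevented and deadweight loss is zero.

0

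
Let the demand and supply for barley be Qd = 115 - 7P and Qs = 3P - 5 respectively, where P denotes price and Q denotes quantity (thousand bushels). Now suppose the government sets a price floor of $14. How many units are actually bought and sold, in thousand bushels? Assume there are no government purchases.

17

Setting quantity demanded equal to quantity supplied, 115 - 7P = 3P - 5, gives P* = 12 and Q* = 31.
Because the floor (14) lies above the market-clearing price, it is binding.
At P = 14: Qd = 115 - 7·14 = 17 and Qs = 3·14 - 5 = 37.
The quantity actually transacted is the short side, demand: 17.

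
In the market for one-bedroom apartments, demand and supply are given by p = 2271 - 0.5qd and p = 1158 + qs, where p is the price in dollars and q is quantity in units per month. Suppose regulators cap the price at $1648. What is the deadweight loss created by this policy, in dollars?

47628

Rearranging demand gives qd = 4542 - 2p; rearranging supply gives qs = p - 1158. Setting quantity demanded equal to quantity supplied, 4542 - 2p = p - 1158, gives p* = 1900 and q* = 742.
The ceiling of 1648 is below the equilibrium price 1900, so it binds.
At p = 1648: qd = 4542 - 2·1648 = 1246 and qs = 1648 - 1158 = 490.
Quantity traded falls to 490. At q = 490 the demand price is (4542 - 490)/2 = 2026 and the supply price is 1158 + 490 = 1648.
Deadweight loss = ½ · (2026 - 1648) · (742 - 490) = ½ · 378 · 252 = 47628.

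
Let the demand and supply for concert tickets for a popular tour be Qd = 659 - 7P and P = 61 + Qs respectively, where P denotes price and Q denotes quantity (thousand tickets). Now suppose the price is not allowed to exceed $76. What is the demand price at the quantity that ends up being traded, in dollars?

92

Rearranging supply gives Qs = P - 61. Without the control the market clears where 659 - 7P = P - 61, i.e. P* = 90 and Q* = 29.
The ceiling of 76 is below the equilibrium price 90, so it binds.
At P = 76: Qd = 659 - 7·76 = 127 and Qs = 76 - 61 = 15.
Only 15 units reach the market. On the demand curve, the marginal buyer's willingness to pay at Q = 15 is (659 - 15)/7 = 92.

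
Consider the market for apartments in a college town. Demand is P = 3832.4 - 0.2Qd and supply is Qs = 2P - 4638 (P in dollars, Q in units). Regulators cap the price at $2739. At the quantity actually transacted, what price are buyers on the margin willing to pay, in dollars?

Rearranging demand gives Qd = 19162 - 5P. Setting quantity demanded equal to quantity supplied, 19162 - 5P = 2P - 4638, gives P* = 3400 and Q* = 2162.
The ceiling of 2739 is below the equilibrium price 3400, so it binds.
At P = 2739: Qd = 19162 - 5·2739 = 5467 and Qs = 2·2739 - 4638 = 840.
Only 840 units reach the market. On the demand curve, the marginal buyer's willingness to pay at Q = 840 is (19162 - 840)/5 = 3664.4.

3664.4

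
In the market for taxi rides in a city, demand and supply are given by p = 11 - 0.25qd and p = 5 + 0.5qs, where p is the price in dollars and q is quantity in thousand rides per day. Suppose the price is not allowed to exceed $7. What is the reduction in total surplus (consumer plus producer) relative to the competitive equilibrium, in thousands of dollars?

Rearranging demand gives qd = 44 - 4p; rearranging supply gives qs = 2p - 10. In a free market, 44 - 4p = 2p - 10 gives the equilibrium p* = 9, q* = 8.
The ceiling of 7 is below the equilibrium price 9, so it binds.
At p = 7: qd = 44 - 4·7 = 16 and qs = 2·7 - 10 = 4.
Quantity traded falls to 4. At q = 4 the demand price is (44 - 4)/4 = 10 and the supply price is (10 + 4)/2 = 7.
Deadweight loss = ½ · (10 - 7) · (8 - 4) = ½ · 3 · 4 = 6.

6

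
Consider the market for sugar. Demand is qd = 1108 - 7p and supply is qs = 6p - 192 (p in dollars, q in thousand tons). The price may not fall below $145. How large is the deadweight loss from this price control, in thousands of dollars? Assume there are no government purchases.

Equilibrium: 1108 - 7p = 6p - 192, so 1300 = 13p and p* = 100, q* = 408.
Since 145 > 100, the floor is binding.
At p = 145: qd = 1108 - 7·145 = 93 and qs = 6·145 - 192 = 678.
Quantity traded falls to 93. At q = 93 the demand price is (1108 - 93)/7 = 145 and the supply price is (192 + 93)/6 = 47.5.
Deadweight loss = ½ · (145 - 47.5) · (408 - 93) = ½ · 97.5 · 315 = 15356.25.

15356.25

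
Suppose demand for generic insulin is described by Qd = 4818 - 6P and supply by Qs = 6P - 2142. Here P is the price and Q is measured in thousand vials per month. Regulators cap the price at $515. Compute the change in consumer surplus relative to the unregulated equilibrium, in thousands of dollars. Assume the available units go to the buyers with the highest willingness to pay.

In a free market, 4818 - 6P = 6P - 2142 gives the equilibrium P* = 580, Q* = 1338.
Since 515 < 580, the ceiling is binding.
At P = 515: Qd = 4818 - 6·515 = 1728 and Qs = 6·515 - 2142 = 948.
Consumer surplus without the control is ½ · (803 - 580) · 1338 = 149187.
With the ceiling, 948 units are sold at 515 (assume they go to the highest-value buyers). The demand price at Q = 948 is 645, so CS = ½ · [(803 - 515) + (645 - 515)] · 948 = 198132.
Change in consumer surplus = 198132 - 149187 = 48945.

48945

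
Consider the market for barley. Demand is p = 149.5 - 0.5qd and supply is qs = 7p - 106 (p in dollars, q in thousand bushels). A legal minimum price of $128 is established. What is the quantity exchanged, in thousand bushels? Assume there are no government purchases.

43

Rearranging demand gives qd = 299 - 2p. Equilibrium: 299 - 2p = 7p - 106, so 405 = 9p and p* = 45, q* = 209.
The floor of 128 is above the equilibrium price 45, so it binds.
At p = 128: qd = 299 - 2·128 = 43 and qs = 7·128 - 106 = 790.
The quantity actually transacted is the short side, demand: 43.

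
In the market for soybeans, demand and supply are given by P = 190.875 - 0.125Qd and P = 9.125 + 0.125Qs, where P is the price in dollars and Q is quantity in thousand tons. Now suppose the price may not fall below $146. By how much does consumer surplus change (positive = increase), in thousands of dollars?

-24978

Rearranging demand gives Qd = 1527 - 8P; rearranging supply gives Qs = 8P - 73. Without the control the market clears where 1527 - 8P = 8P - 73, i.e. P* = 100 and Q* = 727.
Because the floor (146) lies above the market-clearing price, it is binding.
At P = 146: Qd = 1527 - 8·146 = 359 and Qs = 8·146 - 73 = 1095.
Consumer surplus without the control is ½ · (190.875 - 100) · 727 = 33033.0625.
With the floor, consumers buy 359 units at 146, so CS = ½ · (190.875 - 146) · 359 = 8055.0625.
Change in consumer surplus = 8055.0625 - 33033.0625 = -24978.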